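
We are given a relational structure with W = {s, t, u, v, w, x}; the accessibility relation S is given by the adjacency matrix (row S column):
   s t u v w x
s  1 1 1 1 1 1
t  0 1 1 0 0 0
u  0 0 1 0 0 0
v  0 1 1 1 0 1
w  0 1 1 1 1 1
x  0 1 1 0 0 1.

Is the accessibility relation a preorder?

Reflexive: yes — every world is S-related to itself.
Transitive: yes — every two-step S-path is closed by a direct edge.
So S is a preorder.

Yes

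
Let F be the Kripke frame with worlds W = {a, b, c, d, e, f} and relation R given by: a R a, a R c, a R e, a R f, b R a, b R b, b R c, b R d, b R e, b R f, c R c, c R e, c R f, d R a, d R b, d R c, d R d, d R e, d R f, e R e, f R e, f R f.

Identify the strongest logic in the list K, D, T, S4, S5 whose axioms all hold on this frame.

Serial (axiom D): yes — every world has a successor (e.g. a R a).
Reflexive (axiom T): yes — every world is R-related to itself.
Transitive (axiom 4): yes — every two-step R-path is closed by a direct edge.
Euclidean (axiom 5): no — a R e and a R c, but not e R c.
So F validates K, D, T, S4; S5 would additionally require R to be Euclidean. The strongest is S4.

S4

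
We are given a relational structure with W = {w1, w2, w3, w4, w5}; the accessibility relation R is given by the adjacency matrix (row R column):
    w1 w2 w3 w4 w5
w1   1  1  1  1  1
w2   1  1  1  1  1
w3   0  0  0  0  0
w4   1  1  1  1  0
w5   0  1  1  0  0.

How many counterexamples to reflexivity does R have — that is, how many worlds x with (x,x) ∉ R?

2

Enumerating: w3, w5.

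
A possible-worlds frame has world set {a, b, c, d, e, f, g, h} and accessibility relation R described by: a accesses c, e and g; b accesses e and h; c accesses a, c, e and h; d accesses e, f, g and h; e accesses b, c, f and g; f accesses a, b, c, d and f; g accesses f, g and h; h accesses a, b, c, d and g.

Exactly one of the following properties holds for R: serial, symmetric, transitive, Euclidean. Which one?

Serial: yes — every world has a successor (e.g. a R c).
Symmetric: no — a R e but not e R a.
Transitive: no — a R c and c R h, but not a R h.
Euclidean: no — a R c and a R g, but not c R g.
Only serial holds.

serial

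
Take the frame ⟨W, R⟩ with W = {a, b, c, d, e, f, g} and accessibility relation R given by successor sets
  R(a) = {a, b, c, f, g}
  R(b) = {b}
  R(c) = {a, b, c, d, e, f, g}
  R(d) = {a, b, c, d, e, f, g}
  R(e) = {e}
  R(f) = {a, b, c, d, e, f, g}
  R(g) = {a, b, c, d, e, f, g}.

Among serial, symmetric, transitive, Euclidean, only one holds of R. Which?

serial

Serial: yes — every world has a successor (e.g. a R a).
Symmetric: no — a R b but not b R a.
Transitive: no — a R c and c R d, but not a R d.
Euclidean: no — a R b and a R c, but not b R c.
Only serial holds.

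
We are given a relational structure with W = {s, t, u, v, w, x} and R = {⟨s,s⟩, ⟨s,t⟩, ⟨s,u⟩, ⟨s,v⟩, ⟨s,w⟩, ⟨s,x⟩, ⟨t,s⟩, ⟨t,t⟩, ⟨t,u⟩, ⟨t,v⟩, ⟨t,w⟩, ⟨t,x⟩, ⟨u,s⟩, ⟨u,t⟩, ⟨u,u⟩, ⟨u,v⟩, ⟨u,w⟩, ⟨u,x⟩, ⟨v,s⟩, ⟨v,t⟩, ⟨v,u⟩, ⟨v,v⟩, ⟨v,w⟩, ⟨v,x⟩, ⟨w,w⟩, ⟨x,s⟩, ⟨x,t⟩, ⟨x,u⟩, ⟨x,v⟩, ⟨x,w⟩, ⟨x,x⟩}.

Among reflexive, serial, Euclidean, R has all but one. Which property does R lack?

Euclidean

Reflexive: yes — every world is R-related to itself.
Serial: yes — every world has a successor (e.g. s R s).
Euclidean: no — s R w and s R t, but not w R t.
Only Euclidean fails.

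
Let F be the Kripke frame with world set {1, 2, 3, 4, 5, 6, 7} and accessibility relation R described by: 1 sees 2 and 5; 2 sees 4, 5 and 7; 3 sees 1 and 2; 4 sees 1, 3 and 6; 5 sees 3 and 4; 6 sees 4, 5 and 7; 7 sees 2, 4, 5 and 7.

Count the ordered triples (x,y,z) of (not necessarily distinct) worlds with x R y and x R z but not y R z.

Enumerating: (1,2,2), (1,5,2), (1,5,5), (2,4,4), (2,4,5), (2,4,7), (2,5,5), (2,5,7), (3,1,1), (3,2,1), (3,2,2), (4,1,1), … and 23 more.
Total: 35.

35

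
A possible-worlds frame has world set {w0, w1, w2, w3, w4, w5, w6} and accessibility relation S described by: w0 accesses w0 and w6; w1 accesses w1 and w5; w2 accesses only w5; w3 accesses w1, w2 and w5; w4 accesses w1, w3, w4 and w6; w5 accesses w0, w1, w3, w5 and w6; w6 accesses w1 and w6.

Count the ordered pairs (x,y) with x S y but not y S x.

10

Enumerating: (w0,w6), (w2,w5), (w3,w1), (w3,w2), (w4,w1), (w4,w3), (w4,w6), (w5,w0), (w5,w6), (w6,w1).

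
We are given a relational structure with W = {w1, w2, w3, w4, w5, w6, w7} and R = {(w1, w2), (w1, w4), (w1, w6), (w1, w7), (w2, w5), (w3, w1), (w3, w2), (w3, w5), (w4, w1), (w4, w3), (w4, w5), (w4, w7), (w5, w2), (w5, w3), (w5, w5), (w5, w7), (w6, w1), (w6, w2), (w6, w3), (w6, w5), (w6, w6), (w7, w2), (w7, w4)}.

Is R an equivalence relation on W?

Reflexive: no — w1 is not related to itself.
Symmetric: no — w1 R w2 but not w2 R w1.
Transitive: no — w1 R w2 and w2 R w5, but not w1 R w5.
So R is not an equivalence relation.

No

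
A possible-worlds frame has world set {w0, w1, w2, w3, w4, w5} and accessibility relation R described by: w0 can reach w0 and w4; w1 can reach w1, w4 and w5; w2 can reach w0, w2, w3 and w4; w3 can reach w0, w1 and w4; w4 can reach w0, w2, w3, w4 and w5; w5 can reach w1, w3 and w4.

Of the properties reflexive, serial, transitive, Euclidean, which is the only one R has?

serial

Reflexive: no — w3 is not related to itself.
Serial: yes — every world has a successor (e.g. w0 R w0).
Transitive: no — w0 R w4 and w4 R w2, but not w0 R w2.
Euclidean: no — w2 R w0 and w2 R w3, but not w0 R w3.
Only serial holds.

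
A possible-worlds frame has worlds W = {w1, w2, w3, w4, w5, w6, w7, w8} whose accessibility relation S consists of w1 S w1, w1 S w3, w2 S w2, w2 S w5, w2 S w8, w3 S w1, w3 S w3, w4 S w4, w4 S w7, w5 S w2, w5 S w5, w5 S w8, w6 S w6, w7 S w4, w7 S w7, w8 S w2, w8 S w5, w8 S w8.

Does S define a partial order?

No

Reflexive: yes — every world is S-related to itself.
Transitive: yes — every two-step S-path is closed by a direct edge.
Antisymmetric: no — w1 S w3 and w3 S w1 with w1 ≠ w3.
So S is not a partial order.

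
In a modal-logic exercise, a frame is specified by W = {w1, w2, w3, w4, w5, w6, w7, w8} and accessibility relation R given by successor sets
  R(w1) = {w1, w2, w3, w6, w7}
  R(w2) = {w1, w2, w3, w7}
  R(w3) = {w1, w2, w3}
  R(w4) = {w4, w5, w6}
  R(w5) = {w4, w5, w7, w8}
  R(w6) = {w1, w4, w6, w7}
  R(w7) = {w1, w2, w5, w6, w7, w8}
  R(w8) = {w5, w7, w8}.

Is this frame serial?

Yes

Serial: yes — every world has a successor (e.g. w1 R w1).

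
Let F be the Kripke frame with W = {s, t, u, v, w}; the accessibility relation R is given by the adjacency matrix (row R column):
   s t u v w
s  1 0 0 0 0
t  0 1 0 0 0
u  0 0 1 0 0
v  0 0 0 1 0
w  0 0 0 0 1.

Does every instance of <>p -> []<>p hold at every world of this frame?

By correspondence theory, 5 is valid on a frame iff R is Euclidean.
Euclidean: yes — any two successors of a common world are R-related.

Yes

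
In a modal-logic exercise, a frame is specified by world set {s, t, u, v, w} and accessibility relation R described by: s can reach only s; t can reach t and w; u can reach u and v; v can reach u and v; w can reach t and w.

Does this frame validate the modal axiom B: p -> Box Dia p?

Yes

The schema B characterises exactly the symmetric frames.
Symmetric: yes — every pair in R has its reverse in R.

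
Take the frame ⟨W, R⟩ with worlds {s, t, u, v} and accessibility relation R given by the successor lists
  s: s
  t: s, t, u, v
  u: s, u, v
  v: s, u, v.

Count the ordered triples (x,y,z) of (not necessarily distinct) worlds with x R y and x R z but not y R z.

Enumerating: (t,s,t), (t,s,u), (t,s,v), (t,u,t), (t,v,t), (u,s,u), (u,s,v), (v,s,u), (v,s,v).

9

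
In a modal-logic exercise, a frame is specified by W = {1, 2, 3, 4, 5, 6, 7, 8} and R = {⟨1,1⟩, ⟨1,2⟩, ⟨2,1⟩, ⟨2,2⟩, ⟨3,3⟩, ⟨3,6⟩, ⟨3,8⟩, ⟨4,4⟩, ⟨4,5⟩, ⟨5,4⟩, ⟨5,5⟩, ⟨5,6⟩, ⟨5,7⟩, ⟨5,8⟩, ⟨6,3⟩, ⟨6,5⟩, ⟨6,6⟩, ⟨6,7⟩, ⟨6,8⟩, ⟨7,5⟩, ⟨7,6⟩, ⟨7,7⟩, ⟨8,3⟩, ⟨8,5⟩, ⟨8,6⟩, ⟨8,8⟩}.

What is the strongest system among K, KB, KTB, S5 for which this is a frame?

KTB

Symmetric (axiom B): yes — every pair in R has its reverse in R.
Reflexive (axiom T): yes — every world is R-related to itself.
Euclidean (axiom 5): no — 5 R 4 and 5 R 6, but not 4 R 6.
So F validates K, KB, KTB; S5 would additionally require R to be Euclidean. The strongest is KTB.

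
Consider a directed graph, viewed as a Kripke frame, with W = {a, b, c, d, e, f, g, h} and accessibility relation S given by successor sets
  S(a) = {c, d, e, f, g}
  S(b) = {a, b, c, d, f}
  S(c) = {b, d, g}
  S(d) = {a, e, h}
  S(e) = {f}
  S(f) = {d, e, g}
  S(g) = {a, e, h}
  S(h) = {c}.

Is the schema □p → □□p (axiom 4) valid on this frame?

The schema 4 characterises exactly the transitive frames.
Transitive: no — a S c and c S b, but not a S b.

No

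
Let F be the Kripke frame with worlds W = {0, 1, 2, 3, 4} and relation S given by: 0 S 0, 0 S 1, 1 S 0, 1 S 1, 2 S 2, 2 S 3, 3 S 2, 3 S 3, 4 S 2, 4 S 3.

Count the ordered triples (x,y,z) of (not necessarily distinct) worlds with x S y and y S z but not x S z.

S is transitive; there are no such tuples.

0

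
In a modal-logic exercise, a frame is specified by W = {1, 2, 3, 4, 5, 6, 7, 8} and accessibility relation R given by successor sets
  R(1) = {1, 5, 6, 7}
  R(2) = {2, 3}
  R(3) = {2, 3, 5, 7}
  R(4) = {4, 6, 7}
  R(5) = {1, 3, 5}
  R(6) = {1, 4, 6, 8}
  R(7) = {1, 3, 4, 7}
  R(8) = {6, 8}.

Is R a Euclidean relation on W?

Euclidean: no — 1 R 5 and 1 R 6, but not 5 R 6.

No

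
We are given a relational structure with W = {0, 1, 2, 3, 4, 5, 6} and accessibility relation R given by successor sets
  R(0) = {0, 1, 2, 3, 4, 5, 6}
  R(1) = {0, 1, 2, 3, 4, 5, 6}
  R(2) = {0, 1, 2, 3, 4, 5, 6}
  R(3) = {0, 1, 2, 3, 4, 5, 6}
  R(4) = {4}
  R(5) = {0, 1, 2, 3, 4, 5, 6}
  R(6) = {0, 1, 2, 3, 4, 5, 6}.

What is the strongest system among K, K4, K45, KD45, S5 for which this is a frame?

K4

Transitive (axiom 4): yes — every two-step R-path is closed by a direct edge.
Euclidean (axiom 5): no — 0 R 4 and 0 R 1, but not 4 R 1.
Serial (axiom D): yes — every world has a successor (e.g. 0 R 0).
Reflexive (axiom T): yes — every world is R-related to itself.
So F validates K, K4; K45 would additionally require R to be Euclidean. The strongest is K4.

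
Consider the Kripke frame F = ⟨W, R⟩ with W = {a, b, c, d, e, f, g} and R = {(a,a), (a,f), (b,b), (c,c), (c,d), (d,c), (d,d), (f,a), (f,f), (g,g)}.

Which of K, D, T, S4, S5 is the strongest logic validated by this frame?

Serial (axiom D): no — e has no R-successor.
Reflexive (axiom T): no — e is not related to itself.
Transitive (axiom 4): yes — every two-step R-path is closed by a direct edge.
Euclidean (axiom 5): yes — any two successors of a common world are R-related.
So F validates K; D would additionally require R to be serial. The strongest is K.

K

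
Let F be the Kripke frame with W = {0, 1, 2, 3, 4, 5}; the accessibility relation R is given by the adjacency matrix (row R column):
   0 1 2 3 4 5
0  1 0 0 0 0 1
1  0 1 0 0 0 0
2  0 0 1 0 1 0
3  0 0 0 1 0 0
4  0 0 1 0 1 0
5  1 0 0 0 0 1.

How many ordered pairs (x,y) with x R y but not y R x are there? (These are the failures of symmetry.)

0

R is symmetric; there are no such tuples.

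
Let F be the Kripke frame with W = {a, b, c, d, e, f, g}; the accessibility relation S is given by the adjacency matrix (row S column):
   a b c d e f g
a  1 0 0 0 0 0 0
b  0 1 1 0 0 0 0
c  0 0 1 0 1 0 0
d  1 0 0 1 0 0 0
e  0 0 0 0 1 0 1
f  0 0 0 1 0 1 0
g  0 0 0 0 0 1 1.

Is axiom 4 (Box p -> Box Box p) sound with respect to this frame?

No

Axiom 4 corresponds to the accessibility relation being transitive.
Transitive: no — b S c and c S e, but not b S e.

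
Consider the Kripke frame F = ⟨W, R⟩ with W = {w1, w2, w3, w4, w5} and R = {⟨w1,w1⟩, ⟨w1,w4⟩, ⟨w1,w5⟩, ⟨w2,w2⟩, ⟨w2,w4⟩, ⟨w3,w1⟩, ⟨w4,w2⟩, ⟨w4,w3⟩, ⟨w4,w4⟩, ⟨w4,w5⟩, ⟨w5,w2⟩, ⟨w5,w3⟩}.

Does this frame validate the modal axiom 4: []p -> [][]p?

No

Axiom 4 corresponds to the accessibility relation being transitive.
Transitive: no — w1 R w4 and w4 R w2, but not w1 R w2.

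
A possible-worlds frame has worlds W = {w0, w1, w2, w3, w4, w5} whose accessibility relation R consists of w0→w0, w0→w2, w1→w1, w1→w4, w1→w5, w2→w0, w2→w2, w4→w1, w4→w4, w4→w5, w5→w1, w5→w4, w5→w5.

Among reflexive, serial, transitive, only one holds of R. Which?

transitive

Reflexive: no — w3 is not related to itself.
Serial: no — w3 has no R-successor.
Transitive: yes — every two-step R-path is closed by a direct edge.
Only transitive holds.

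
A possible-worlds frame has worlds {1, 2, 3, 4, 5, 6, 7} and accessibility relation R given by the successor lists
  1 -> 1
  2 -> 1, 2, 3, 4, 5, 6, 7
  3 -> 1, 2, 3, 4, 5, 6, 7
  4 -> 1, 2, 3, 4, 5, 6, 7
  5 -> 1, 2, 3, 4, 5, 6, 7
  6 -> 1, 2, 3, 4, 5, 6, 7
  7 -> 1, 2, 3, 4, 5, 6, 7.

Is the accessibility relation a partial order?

Reflexive: yes — every world is R-related to itself.
Transitive: yes — every two-step R-path is closed by a direct edge.
Antisymmetric: no — 2 R 3 and 3 R 2 with 2 ≠ 3.
So R is not a partial order.

No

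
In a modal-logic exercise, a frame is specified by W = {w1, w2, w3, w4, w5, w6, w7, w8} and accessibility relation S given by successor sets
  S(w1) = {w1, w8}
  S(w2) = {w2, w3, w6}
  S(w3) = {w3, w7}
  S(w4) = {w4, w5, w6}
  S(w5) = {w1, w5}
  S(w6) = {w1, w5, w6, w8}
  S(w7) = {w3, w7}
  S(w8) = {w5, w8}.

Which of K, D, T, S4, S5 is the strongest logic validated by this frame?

T

Serial (axiom D): yes — every world has a successor (e.g. w1 S w1).
Reflexive (axiom T): yes — every world is S-related to itself.
Transitive (axiom 4): no — w1 S w8 and w8 S w5, but not w1 S w5.
Euclidean (axiom 5): no — w2 S w3 and w2 S w6, but not w3 S w6.
So F validates K, D, T; S4 would additionally require S to be transitive. The strongest is T.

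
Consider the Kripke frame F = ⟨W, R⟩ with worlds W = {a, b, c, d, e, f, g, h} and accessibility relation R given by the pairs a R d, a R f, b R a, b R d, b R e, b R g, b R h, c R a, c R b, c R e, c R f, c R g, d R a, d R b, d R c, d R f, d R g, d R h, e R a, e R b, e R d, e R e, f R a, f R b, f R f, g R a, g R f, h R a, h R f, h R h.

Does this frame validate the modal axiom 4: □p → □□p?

No

The schema 4 characterises exactly the transitive frames.
Transitive: no — a R d and d R b, but not a R b.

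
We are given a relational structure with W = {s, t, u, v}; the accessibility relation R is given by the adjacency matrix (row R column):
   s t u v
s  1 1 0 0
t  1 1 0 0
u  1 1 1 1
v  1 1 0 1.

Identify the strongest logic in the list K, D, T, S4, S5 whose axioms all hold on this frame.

S4

Serial (axiom D): yes — every world has a successor (e.g. s R s).
Reflexive (axiom T): yes — every world is R-related to itself.
Transitive (axiom 4): yes — every two-step R-path is closed by a direct edge.
Euclidean (axiom 5): no — u R s and u R v, but not s R v.
So F validates K, D, T, S4; S5 would additionally require R to be Euclidean. The strongest is S4.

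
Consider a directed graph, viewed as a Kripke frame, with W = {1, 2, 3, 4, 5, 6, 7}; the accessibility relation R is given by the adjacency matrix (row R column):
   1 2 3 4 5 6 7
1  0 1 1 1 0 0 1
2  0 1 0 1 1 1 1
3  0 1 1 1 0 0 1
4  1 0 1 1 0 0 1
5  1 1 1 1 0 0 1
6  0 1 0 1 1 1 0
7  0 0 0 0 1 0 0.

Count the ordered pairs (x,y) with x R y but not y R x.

Enumerating: (1,2), (1,3), (1,7), (2,4), (2,7), (3,2), (3,7), (4,7), (5,1), (5,3), (5,4), (6,4), (6,5).

13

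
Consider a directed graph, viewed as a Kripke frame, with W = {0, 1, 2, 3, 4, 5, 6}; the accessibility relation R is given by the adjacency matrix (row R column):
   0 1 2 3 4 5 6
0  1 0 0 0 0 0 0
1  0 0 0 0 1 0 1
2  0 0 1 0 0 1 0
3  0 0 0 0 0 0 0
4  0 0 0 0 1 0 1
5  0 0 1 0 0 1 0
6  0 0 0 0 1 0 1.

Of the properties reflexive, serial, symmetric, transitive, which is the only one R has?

Reflexive: no — 1 is not related to itself.
Serial: no — 3 has no R-successor.
Symmetric: no — 1 R 4 but not 4 R 1.
Transitive: yes — every two-step R-path is closed by a direct edge.
Only transitive holds.

transitive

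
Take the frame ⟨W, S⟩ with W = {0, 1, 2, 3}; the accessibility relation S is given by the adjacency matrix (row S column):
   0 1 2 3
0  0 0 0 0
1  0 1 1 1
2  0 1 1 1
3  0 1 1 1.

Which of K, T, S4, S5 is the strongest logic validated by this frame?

K

Reflexive (axiom T): no — 0 is not related to itself.
Transitive (axiom 4): yes — every two-step S-path is closed by a direct edge.
Euclidean (axiom 5): yes — any two successors of a common world are S-related.
So F validates K; T would additionally require S to be reflexive. The strongest is K.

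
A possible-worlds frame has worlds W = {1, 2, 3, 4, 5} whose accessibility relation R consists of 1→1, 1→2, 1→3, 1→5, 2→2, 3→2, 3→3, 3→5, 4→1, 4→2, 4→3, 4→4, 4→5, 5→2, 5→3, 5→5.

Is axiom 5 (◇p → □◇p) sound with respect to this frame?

By correspondence theory, 5 is valid on a frame iff R is Euclidean.
Euclidean: no — 1 R 2 and 1 R 3, but not 2 R 3.

No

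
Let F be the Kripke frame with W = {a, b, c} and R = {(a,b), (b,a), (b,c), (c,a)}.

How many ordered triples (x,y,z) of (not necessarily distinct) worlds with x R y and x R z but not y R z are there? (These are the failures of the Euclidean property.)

Enumerating: (a,b,b), (b,a,a), (b,a,c), (b,c,c), (c,a,a).

5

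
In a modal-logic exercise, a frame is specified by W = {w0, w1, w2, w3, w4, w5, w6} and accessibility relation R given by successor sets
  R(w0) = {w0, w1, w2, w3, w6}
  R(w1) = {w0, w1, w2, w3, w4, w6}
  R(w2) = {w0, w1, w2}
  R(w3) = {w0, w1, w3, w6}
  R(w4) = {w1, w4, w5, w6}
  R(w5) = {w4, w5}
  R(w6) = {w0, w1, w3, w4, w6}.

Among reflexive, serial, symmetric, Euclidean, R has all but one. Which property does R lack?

Reflexive: yes — every world is R-related to itself.
Serial: yes — every world has a successor (e.g. w0 R w0).
Symmetric: yes — every pair in R has its reverse in R.
Euclidean: no — w0 R w2 and w0 R w3, but not w2 R w3.
Only Euclidean fails.

Euclidean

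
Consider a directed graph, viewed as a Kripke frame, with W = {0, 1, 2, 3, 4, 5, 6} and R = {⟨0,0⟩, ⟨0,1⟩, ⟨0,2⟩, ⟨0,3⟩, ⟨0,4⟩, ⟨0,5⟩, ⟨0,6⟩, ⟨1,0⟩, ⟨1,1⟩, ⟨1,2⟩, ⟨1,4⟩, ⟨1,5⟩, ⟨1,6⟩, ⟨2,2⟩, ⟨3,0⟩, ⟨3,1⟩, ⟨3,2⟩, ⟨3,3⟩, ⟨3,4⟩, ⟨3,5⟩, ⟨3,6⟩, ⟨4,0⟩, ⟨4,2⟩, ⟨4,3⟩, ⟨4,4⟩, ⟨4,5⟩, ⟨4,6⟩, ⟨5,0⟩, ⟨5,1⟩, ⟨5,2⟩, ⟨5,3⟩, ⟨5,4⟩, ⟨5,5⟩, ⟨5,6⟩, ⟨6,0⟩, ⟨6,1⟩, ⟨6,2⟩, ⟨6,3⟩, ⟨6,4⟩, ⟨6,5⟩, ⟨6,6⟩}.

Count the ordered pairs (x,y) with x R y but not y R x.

Enumerating: (0,2), (1,2), (1,4), (3,1), (3,2), (4,2), (5,2), (6,2).

8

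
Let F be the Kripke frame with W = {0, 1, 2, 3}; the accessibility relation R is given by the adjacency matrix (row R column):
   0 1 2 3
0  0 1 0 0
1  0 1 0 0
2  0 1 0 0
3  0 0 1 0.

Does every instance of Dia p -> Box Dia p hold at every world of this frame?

No

By correspondence theory, 5 is valid on a frame iff R is Euclidean.
Euclidean: no — 3 R 2 and 3 R 2, but not 2 R 2.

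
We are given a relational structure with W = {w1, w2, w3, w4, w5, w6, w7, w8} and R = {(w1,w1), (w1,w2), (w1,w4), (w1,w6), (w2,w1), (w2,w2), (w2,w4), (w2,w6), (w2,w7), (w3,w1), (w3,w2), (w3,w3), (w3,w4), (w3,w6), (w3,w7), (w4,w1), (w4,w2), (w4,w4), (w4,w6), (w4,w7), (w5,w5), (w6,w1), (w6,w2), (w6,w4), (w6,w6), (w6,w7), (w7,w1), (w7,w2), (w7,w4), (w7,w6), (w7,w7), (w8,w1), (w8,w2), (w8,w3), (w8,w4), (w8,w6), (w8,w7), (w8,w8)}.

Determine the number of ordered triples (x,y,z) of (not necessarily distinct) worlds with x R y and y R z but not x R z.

3

Enumerating: (w1,w2,w7), (w1,w4,w7), (w1,w6,w7).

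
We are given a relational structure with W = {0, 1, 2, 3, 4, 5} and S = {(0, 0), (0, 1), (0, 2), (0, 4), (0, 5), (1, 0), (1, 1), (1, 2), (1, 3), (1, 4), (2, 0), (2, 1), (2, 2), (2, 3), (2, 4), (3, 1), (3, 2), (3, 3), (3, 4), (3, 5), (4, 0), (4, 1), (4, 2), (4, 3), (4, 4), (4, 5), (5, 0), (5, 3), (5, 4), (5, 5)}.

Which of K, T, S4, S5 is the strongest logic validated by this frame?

T

Reflexive (axiom T): yes — every world is S-related to itself.
Transitive (axiom 4): no — 0 S 1 and 1 S 3, but not 0 S 3.
Euclidean (axiom 5): no — 0 S 1 and 0 S 5, but not 1 S 5.
So F validates K, T; S4 would additionally require S to be transitive. The strongest is T.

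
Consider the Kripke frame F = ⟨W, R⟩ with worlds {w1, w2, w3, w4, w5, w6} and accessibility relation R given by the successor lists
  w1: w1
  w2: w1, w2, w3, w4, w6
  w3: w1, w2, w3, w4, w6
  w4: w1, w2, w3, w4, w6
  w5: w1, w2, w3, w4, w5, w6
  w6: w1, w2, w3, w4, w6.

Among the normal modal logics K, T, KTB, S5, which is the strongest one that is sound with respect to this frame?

T

Reflexive (axiom T): yes — every world is R-related to itself.
Symmetric (axiom B): no — w2 R w1 but not w1 R w2.
Euclidean (axiom 5): no — w2 R w1 and w2 R w3, but not w1 R w3.
So F validates K, T; KTB would additionally require R to be symmetric. The strongest is T.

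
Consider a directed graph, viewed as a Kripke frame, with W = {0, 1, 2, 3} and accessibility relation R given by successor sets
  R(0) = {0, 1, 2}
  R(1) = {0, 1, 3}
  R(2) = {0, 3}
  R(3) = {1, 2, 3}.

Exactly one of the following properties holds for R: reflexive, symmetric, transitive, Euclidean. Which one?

Reflexive: no — 2 is not related to itself.
Symmetric: yes — every pair in R has its reverse in R.
Transitive: no — 0 R 1 and 1 R 3, but not 0 R 3.
Euclidean: no — 0 R 1 and 0 R 2, but not 1 R 2.
Only symmetric holds.

symmetric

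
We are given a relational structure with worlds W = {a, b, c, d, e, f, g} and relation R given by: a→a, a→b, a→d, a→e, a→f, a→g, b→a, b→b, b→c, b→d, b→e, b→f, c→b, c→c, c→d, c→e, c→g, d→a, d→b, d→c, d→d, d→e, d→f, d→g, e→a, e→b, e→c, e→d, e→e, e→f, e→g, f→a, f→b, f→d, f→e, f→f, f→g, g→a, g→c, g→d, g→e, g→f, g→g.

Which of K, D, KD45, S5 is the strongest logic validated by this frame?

D

Serial (axiom D): yes — every world has a successor (e.g. a R a).
Euclidean (axiom 5): no — a R b and a R g, but not b R g.
Transitive (axiom 4): no — a R b and b R c, but not a R c.
Reflexive (axiom T): yes — every world is R-related to itself.
So F validates K, D; KD45 would additionally require R to be Euclidean and transitive. The strongest is D.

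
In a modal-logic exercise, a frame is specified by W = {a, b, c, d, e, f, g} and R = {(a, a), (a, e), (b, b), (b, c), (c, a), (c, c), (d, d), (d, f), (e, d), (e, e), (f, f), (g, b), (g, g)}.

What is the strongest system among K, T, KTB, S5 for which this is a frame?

Reflexive (axiom T): yes — every world is R-related to itself.
Symmetric (axiom B): no — a R e but not e R a.
Euclidean (axiom 5): no — a R e and a R a, but not e R a.
So F validates K, T; KTB would additionally require R to be symmetric. The strongest is T.

T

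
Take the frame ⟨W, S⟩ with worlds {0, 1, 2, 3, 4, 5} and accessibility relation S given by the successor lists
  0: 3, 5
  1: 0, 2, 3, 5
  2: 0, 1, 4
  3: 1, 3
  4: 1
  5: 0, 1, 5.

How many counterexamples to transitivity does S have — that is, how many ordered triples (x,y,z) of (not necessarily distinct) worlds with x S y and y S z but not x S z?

Enumerating: (0,3,1), (0,5,0), (0,5,1), (1,2,1), (1,2,4), (1,3,1), (1,5,1), (2,0,3), (2,0,5), (2,1,2), (2,1,3), (2,1,5), … and 10 more.
Total: 22.

22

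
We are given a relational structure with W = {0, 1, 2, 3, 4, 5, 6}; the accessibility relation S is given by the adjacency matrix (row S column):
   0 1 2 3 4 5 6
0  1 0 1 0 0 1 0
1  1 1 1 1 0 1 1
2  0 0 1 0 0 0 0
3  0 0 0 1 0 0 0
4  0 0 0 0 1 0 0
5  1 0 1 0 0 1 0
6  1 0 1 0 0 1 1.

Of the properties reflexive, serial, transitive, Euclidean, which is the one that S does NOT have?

Euclidean

Reflexive: yes — every world is S-related to itself.
Serial: yes — every world has a successor (e.g. 0 S 0).
Transitive: yes — every two-step S-path is closed by a direct edge.
Euclidean: no — 0 S 2 and 0 S 5, but not 2 S 5.
Only Euclidean fails.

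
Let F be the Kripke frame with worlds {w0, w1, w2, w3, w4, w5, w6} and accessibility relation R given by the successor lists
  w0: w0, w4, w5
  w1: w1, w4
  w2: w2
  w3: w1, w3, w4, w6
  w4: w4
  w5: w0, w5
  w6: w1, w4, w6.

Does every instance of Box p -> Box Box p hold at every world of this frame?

By correspondence theory, 4 is valid on a frame iff R is transitive.
Transitive: no — w5 R w0 and w0 R w4, but not w5 R w4.

No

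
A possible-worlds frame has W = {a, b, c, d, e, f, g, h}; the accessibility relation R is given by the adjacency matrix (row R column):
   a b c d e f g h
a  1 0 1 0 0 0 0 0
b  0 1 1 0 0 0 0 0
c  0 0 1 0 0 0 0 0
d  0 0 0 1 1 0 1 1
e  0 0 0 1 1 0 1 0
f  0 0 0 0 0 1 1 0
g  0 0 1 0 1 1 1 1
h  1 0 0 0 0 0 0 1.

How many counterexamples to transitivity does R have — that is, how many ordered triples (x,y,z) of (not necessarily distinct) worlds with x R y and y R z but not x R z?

13

Enumerating: (d,g,c), (d,g,f), (d,h,a), (e,d,h), (e,g,c), (e,g,f), (e,g,h), (f,g,c), (f,g,e), (f,g,h), (g,e,d), (g,h,a), (h,a,c).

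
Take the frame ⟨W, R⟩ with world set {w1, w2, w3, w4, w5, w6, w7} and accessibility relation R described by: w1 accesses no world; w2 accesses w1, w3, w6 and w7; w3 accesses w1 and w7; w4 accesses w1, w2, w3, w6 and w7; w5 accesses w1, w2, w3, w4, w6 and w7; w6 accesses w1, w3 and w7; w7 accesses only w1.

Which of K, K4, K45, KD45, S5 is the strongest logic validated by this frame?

K4

Transitive (axiom 4): yes — every two-step R-path is closed by a direct edge.
Euclidean (axiom 5): no — w2 R w1 and w2 R w3, but not w1 R w3.
Serial (axiom D): no — w1 has no R-successor.
Reflexive (axiom T): no — w1 is not related to itself.
So F validates K, K4; K45 would additionally require R to be Euclidean. The strongest is K4.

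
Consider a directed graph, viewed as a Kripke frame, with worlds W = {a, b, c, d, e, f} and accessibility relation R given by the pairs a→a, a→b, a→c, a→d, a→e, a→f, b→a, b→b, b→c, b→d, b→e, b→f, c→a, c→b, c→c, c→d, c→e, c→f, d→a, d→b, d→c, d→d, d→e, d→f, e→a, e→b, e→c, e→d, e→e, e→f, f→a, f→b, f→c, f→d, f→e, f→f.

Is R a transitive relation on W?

Yes

Transitive: yes — every two-step R-path is closed by a direct edge.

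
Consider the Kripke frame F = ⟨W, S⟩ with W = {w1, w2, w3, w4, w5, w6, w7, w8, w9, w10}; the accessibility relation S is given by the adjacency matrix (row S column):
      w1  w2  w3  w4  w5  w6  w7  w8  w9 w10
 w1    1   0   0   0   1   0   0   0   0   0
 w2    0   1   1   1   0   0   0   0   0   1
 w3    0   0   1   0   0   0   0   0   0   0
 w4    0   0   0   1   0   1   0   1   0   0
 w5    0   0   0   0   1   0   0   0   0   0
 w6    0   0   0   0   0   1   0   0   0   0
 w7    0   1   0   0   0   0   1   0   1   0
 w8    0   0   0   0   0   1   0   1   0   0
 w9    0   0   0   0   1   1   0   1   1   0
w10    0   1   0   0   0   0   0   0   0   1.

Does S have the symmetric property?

No

Symmetric: no — w1 S w5 but not w5 S w1.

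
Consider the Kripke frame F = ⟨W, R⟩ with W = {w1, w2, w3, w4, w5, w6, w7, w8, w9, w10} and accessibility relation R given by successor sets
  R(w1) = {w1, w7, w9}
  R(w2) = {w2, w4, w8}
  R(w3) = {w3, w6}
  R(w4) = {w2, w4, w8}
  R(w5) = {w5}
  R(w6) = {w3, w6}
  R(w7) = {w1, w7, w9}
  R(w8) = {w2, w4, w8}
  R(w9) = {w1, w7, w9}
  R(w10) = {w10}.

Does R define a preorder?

Yes

Reflexive: yes — every world is R-related to itself.
Transitive: yes — every two-step R-path is closed by a direct edge.
So R is a preorder.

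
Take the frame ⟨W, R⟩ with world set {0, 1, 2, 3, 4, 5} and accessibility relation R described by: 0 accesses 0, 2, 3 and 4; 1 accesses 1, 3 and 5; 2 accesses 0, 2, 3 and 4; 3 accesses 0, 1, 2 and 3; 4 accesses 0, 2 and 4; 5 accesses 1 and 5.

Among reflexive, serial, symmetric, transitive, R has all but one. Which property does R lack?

transitive

Reflexive: yes — every world is R-related to itself.
Serial: yes — every world has a successor (e.g. 0 R 0).
Symmetric: yes — every pair in R has its reverse in R.
Transitive: no — 0 R 3 and 3 R 1, but not 0 R 1.
Only transitive fails.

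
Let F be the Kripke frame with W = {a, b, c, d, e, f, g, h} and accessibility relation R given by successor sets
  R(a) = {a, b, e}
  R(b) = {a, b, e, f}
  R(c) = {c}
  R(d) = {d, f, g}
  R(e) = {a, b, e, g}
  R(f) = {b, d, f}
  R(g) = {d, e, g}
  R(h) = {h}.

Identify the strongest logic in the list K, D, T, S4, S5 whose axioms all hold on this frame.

T

Serial (axiom D): yes — every world has a successor (e.g. a R a).
Reflexive (axiom T): yes — every world is R-related to itself.
Transitive (axiom 4): no — a R b and b R f, but not a R f.
Euclidean (axiom 5): no — b R a and b R f, but not a R f.
So F validates K, D, T; S4 would additionally require R to be transitive. The strongest is T.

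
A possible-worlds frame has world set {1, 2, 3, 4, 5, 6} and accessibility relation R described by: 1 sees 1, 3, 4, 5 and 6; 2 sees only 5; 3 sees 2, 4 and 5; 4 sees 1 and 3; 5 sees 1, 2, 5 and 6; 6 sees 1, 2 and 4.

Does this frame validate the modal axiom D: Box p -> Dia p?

Yes

Axiom D corresponds to the accessibility relation being serial.
Serial: yes — every world has a successor (e.g. 1 R 1).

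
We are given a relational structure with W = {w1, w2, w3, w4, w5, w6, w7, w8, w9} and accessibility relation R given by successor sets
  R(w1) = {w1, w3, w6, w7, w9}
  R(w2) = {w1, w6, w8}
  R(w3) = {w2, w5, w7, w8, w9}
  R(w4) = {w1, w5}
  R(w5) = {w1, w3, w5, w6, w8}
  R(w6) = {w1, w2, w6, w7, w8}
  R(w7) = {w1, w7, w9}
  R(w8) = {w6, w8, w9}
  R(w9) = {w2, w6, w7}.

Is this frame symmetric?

Symmetric: no — w1 R w3 but not w3 R w1.

No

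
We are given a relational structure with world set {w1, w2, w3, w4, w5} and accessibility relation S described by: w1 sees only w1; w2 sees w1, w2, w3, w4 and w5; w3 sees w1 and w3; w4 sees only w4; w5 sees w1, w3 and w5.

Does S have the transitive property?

Transitive: yes — every two-step S-path is closed by a direct edge.

Yes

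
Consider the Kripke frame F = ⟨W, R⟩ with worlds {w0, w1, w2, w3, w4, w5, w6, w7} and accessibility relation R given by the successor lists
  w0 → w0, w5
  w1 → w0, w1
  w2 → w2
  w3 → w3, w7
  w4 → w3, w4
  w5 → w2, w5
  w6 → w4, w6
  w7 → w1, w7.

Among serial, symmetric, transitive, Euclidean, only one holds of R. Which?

serial

Serial: yes — every world has a successor (e.g. w0 R w0).
Symmetric: no — w0 R w5 but not w5 R w0.
Transitive: no — w0 R w5 and w5 R w2, but not w0 R w2.
Euclidean: no — w0 R w5 and w0 R w0, but not w5 R w0.
Only serial holds.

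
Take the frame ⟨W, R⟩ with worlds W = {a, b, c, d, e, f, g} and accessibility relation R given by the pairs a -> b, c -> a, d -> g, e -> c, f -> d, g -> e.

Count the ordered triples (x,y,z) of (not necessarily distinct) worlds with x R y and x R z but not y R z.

Enumerating: (a,b,b), (c,a,a), (d,g,g), (e,c,c), (f,d,d), (g,e,e).

6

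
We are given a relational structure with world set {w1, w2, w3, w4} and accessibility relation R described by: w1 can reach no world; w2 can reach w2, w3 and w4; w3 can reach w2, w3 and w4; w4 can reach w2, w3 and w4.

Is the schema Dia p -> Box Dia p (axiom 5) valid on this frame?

Yes

By correspondence theory, 5 is valid on a frame iff R is Euclidean.
Euclidean: yes — any two successors of a common world are R-related.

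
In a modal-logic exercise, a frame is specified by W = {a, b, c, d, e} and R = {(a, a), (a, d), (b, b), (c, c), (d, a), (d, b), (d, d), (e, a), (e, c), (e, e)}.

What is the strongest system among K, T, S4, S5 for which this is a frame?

Reflexive (axiom T): yes — every world is R-related to itself.
Transitive (axiom 4): no — a R d and d R b, but not a R b.
Euclidean (axiom 5): no — d R a and d R b, but not a R b.
So F validates K, T; S4 would additionally require R to be transitive. The strongest is T.

T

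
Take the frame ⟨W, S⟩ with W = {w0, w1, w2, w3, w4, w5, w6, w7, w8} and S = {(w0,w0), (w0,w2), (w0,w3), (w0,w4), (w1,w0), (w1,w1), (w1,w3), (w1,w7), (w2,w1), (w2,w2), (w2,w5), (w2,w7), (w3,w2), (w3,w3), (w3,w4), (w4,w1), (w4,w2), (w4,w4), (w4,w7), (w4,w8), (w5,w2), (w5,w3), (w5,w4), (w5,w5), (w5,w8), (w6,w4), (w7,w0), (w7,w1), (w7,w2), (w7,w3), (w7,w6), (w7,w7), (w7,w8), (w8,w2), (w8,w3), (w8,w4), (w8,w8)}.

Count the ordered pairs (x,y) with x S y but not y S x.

Enumerating: (w0,w2), (w0,w3), (w0,w4), (w1,w0), (w1,w3), (w2,w1), (w3,w2), (w3,w4), (w4,w1), (w4,w2), (w4,w7), (w5,w3), … and 9 more.
Total: 21.

21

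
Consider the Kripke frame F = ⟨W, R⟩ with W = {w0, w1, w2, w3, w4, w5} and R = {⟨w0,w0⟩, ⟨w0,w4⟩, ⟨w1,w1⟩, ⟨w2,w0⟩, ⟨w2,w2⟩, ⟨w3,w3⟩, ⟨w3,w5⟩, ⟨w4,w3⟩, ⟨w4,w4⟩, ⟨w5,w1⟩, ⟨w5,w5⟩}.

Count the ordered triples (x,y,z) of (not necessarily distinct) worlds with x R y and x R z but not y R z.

Enumerating: (w0,w4,w0), (w2,w0,w2), (w3,w5,w3), (w4,w3,w4), (w5,w1,w5).

5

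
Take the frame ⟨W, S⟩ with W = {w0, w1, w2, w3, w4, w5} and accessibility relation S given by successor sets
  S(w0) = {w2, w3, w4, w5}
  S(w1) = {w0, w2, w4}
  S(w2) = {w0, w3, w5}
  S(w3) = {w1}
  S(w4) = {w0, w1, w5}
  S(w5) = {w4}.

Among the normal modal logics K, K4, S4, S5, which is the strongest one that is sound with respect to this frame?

Transitive (axiom 4): no — w0 S w3 and w3 S w1, but not w0 S w1.
Reflexive (axiom T): no — w0 is not related to itself.
Euclidean (axiom 5): no — w0 S w2 and w0 S w4, but not w2 S w4.
So F validates K; K4 would additionally require S to be transitive. The strongest is K.

K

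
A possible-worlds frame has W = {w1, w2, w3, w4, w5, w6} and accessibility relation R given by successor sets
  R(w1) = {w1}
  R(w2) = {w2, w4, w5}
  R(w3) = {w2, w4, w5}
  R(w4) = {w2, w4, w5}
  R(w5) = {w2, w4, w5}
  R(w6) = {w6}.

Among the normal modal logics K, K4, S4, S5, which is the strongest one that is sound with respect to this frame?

Transitive (axiom 4): yes — every two-step R-path is closed by a direct edge.
Reflexive (axiom T): no — w3 is not related to itself.
Euclidean (axiom 5): yes — any two successors of a common world are R-related.
So F validates K, K4; S4 would additionally require R to be reflexive. The strongest is K4.

K4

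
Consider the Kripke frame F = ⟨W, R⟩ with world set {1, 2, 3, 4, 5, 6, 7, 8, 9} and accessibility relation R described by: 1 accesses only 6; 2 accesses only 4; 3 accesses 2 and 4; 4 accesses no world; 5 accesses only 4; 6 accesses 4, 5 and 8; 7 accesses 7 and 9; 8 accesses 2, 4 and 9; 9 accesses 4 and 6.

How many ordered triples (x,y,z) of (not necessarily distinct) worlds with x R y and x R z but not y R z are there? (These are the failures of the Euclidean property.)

25

Enumerating: (1,6,6), (2,4,4), (3,2,2), (3,4,2), (3,4,4), (5,4,4), (6,4,4), (6,4,5), (6,4,8), (6,5,5), (6,5,8), (6,8,5), … and 13 more.
Total: 25.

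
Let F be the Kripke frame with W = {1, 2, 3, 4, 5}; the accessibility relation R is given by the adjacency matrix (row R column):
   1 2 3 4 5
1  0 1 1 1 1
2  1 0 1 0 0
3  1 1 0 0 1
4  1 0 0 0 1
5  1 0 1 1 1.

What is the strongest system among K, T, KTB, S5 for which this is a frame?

K

Reflexive (axiom T): no — 1 is not related to itself.
Symmetric (axiom B): yes — every pair in R has its reverse in R.
Euclidean (axiom 5): no — 1 R 2 and 1 R 4, but not 2 R 4.
So F validates K; T would additionally require R to be reflexive. The strongest is K.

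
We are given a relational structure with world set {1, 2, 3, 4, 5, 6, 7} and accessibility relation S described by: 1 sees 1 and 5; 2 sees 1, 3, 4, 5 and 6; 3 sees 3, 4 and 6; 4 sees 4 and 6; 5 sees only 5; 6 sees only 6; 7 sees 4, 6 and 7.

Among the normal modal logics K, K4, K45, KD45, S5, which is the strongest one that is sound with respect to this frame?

Transitive (axiom 4): yes — every two-step S-path is closed by a direct edge.
Euclidean (axiom 5): no — 2 S 1 and 2 S 3, but not 1 S 3.
Serial (axiom D): yes — every world has a successor (e.g. 1 S 1).
Reflexive (axiom T): no — 2 is not related to itself.
So F validates K, K4; K45 would additionally require S to be Euclidean. The strongest is K4.

K4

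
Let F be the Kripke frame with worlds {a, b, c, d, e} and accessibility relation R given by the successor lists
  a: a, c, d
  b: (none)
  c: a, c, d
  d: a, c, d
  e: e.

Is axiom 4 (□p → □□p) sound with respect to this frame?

Axiom 4 corresponds to the accessibility relation being transitive.
Transitive: yes — every two-step R-path is closed by a direct edge.

Yes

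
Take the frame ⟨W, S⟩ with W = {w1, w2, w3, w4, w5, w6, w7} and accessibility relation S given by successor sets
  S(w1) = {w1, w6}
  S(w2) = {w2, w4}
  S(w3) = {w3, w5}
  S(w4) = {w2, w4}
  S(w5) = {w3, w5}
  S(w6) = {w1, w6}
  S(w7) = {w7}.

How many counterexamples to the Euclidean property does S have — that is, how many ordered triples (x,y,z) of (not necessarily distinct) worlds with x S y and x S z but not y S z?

S is Euclidean; there are no such tuples.

0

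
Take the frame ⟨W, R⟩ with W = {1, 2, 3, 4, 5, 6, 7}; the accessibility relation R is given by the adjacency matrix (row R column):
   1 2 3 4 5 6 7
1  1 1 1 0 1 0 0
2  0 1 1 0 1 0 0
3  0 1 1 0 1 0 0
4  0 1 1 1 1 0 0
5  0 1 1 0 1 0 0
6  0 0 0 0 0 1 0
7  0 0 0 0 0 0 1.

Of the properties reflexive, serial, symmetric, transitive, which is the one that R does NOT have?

Reflexive: yes — every world is R-related to itself.
Serial: yes — every world has a successor (e.g. 1 R 1).
Symmetric: no — 1 R 2 but not 2 R 1.
Transitive: yes — every two-step R-path is closed by a direct edge.
Only symmetric fails.

symmetric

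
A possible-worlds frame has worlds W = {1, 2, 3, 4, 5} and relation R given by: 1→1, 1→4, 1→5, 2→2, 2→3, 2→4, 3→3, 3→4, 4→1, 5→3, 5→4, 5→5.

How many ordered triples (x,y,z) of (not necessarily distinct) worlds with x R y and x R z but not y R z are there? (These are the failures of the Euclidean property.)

13

Enumerating: (1,4,4), (1,4,5), (1,5,1), (2,3,2), (2,4,2), (2,4,3), (2,4,4), (3,4,3), (3,4,4), (5,3,5), (5,4,3), (5,4,4), (5,4,5).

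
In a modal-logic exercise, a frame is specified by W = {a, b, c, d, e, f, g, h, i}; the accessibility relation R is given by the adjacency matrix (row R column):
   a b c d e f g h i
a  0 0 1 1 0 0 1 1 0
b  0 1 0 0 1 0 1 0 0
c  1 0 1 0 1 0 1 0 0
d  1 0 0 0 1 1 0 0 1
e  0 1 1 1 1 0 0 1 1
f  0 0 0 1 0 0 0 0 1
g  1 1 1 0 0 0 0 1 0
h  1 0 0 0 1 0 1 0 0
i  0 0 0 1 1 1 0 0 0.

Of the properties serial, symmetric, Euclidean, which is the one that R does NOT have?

Euclidean

Serial: yes — every world has a successor (e.g. a R c).
Symmetric: yes — every pair in R has its reverse in R.
Euclidean: no — a R c and a R d, but not c R d.
Only Euclidean fails.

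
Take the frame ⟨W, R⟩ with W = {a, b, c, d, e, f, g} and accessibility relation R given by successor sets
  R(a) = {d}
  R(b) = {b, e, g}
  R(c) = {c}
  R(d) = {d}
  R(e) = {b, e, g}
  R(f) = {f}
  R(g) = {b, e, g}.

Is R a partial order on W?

Reflexive: no — a is not related to itself.
Transitive: yes — every two-step R-path is closed by a direct edge.
Antisymmetric: no — b R e and e R b with b ≠ e.
So R is not a partial order.

No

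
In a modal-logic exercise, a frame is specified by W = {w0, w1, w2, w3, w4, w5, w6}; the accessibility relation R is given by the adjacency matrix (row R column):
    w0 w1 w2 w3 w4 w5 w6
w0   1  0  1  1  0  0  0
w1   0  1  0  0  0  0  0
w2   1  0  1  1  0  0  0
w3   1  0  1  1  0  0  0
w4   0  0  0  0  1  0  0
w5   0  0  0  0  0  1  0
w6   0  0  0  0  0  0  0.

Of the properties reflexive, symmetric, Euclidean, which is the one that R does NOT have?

Reflexive: no — w6 is not related to itself.
Symmetric: yes — every pair in R has its reverse in R.
Euclidean: yes — any two successors of a common world are R-related.
Only reflexive fails.

reflexive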